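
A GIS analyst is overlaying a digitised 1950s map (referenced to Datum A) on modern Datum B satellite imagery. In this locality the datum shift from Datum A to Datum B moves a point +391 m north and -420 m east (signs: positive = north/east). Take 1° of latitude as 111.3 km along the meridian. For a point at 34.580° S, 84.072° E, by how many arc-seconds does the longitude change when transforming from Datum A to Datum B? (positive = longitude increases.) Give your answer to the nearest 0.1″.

At latitude -34.580°, cos φ = 0.823335.
1° of longitude at this latitude = 111.3 × cos φ = 91.64 km, so Δλ = -420.0 / 91637.1 = -0.0045833° = -16.500″.

Δλ = -16.5″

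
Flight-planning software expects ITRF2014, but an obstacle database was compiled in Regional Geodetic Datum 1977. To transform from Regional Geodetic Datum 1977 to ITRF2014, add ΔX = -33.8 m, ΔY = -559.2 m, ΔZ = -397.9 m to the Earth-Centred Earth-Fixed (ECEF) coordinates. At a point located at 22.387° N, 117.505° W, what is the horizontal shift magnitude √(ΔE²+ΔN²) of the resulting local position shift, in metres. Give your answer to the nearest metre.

607 m

The local east axis at (φ, λ) is (−sin λ, cos λ, 0), so ΔE = −sin(-117.505°)·(-33.8) + cos(-117.505°)·(-559.2) = 228.27 m.
The local north axis is (−sin φ cos λ, −sin φ sin λ, cos φ), giving ΔN = -5.945 − 188.905 − 367.911 = -562.76 m.
Horizontal magnitude = √(ΔE² + ΔN²) = √(228.27² + (-562.76)²) = 607.30 m.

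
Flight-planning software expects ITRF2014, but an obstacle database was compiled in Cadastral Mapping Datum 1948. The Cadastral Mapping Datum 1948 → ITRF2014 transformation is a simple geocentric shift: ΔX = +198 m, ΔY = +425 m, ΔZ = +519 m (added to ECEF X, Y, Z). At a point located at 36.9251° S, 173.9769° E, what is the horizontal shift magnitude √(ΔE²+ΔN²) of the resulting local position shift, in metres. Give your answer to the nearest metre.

549 m

The local east axis at (φ, λ) is (−sin λ, cos λ, 0), so ΔE = −sin(173.9769°)·198 + cos(173.9769°)·425 = -443.43 m.
The local north axis is (−sin φ cos λ, −sin φ sin λ, cos φ), giving ΔN = -118.296 + 26.791 + 414.900 = 323.40 m.
Horizontal magnitude = √(ΔE² + ΔN²) = √((-443.43)² + 323.40²) = 548.83 m.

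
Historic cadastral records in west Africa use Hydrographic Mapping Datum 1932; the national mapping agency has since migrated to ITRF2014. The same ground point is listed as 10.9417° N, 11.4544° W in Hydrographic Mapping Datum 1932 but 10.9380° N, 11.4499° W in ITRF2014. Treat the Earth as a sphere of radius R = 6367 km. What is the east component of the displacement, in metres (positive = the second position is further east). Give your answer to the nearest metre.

Δφ = 10.9380° − 10.9417° = -0.0037°; Δλ = -11.4499° − -11.4544° = +0.0045°.
1° along a meridian = πR/180 = 111125 m.
ΔN = Δφ × 111125 = -411.2 m; ΔE = Δλ × 111125 × cos(10.9417°) = +0.0045 × 111125 × 0.981821 = 491.0 m.

ΔE = 491 m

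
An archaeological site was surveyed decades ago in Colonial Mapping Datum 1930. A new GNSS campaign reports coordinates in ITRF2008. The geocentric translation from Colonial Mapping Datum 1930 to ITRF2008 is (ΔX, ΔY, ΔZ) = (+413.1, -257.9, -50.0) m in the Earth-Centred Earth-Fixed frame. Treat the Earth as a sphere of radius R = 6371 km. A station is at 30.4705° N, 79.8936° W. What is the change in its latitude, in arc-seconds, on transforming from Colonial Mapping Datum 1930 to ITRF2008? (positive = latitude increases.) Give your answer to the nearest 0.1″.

sin φ = 0.507095, cos φ = 0.861890, sin λ = -0.984484, cos λ = 0.175477.
North component: ΔN = −sin φ cos λ·ΔX − sin φ sin λ·ΔY + cos φ·ΔZ = −(0.507095)(0.175477)(413.1) − (0.507095)(-0.984484)(-257.9) + (0.861890)(-50.0) = -208.60 m.
1° of latitude spans πR/180 = 111195 m, so Δφ = -208.60 / 111195 × 3600 = -6.754″.

Δφ = -6.8″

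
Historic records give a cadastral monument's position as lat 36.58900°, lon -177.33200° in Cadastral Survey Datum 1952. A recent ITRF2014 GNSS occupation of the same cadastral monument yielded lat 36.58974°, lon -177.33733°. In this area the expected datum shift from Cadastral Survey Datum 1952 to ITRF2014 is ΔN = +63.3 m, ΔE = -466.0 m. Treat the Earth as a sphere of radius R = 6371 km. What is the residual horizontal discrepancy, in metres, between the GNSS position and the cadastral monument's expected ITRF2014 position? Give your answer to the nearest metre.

Observed coordinate differences: Δφ = +0.00074°, Δλ = -0.00533°.
Converting to metres (1° lat = 111195 m, cos φ = 0.802932): observed ΔN = 82.3 m, observed ΔE = -475.9 m.
Subtracting the expected shift leaves a residual of 82.3 − (63.3) = 19.0 m north and -475.9 − (-466.0) = -9.9 m east.
Residual distance = √(19.0² + (-9.9)²) = 21.4 m.

21 m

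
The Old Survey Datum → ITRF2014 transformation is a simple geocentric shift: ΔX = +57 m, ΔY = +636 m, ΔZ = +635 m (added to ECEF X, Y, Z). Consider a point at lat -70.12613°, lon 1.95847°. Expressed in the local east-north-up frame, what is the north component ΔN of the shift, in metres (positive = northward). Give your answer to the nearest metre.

ΔN = 290 m

At φ = -70.12613°, λ = 1.95847°: sin φ = -0.940443, cos φ = 0.339951, sin λ = 0.034175, cos λ = 0.999416.
ΔN = −sin φ cos λ·ΔX − sin φ sin λ·ΔY + cos φ·ΔZ = −(-0.940443)(0.999416)(57) − (-0.940443)(0.034175)(636) + (0.339951)(635) = 289.88 m.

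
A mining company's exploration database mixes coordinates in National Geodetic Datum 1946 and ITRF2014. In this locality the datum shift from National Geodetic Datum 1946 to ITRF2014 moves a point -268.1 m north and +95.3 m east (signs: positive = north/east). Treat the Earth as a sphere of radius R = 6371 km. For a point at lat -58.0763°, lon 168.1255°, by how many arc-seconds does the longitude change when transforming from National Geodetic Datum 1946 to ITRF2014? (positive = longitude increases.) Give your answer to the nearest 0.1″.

At latitude -58.0763°, cos φ = 0.528789.
One radian of longitude at latitude φ spans R cos φ, so Δλ = ΔE / (R cos φ) = 95.3 / (6371000 × 0.528789) = 2.8288e-05 rad = 5.835″.

Δλ = 5.8″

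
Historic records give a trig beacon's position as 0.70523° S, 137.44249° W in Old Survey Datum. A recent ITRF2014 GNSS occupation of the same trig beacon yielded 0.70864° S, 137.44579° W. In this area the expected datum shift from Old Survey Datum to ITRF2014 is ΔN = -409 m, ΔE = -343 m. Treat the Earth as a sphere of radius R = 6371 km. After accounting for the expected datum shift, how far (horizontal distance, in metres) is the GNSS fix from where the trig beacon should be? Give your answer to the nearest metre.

Observed coordinate differences: Δφ = -0.00341°, Δλ = -0.00330°.
Converting to metres (1° lat = 111195 m, cos φ = 0.999924): observed ΔN = -379.2 m, observed ΔE = -366.9 m.
Subtracting the expected shift leaves a residual of -379.2 − (-409) = 29.8 m north and -366.9 − (-343) = -23.9 m east.
Residual distance = √(29.8² + (-23.9)²) = 38.2 m.

38 m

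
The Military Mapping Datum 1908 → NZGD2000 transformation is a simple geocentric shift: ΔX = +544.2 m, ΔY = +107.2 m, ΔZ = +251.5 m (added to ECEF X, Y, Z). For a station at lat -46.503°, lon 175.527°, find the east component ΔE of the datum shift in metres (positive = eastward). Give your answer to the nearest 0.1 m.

At φ = -46.503°, λ = 175.527°: sin φ = -0.725410, cos φ = 0.688317, sin λ = 0.077989, cos λ = -0.996954.
ΔE = −sin λ·ΔX + cos λ·ΔY = −(0.077989)·(544.2) + (-0.996954)·(107.2) = -149.32 m.

ΔE = -149.3 m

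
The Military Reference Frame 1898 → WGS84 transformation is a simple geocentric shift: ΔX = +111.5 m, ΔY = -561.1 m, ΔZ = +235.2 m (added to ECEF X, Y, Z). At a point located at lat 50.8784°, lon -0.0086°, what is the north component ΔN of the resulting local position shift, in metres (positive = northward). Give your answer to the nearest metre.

The local north axis is (−sin φ cos λ, −sin φ sin λ, cos φ), giving ΔN = -86.503 − 0.065 + 148.404 = 61.84 m.

ΔN = 62 m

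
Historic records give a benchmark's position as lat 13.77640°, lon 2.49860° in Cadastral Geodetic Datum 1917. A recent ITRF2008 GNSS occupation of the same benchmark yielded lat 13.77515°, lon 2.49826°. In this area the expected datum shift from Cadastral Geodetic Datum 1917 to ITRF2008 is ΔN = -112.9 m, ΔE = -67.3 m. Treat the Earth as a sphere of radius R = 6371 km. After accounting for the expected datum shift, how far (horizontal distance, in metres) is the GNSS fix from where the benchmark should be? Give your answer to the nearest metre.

40 m

Observed coordinate differences: Δφ = -0.00125°, Δλ = -0.00034°.
Converting to metres (1° lat = 111195 m, cos φ = 0.971232): observed ΔN = -139.0 m, observed ΔE = -36.7 m.
Subtracting the expected shift leaves a residual of -139.0 − (-112.9) = -26.1 m north and -36.7 − (-67.3) = 30.6 m east.
Residual distance = √((-26.1)² + 30.6²) = 40.2 m.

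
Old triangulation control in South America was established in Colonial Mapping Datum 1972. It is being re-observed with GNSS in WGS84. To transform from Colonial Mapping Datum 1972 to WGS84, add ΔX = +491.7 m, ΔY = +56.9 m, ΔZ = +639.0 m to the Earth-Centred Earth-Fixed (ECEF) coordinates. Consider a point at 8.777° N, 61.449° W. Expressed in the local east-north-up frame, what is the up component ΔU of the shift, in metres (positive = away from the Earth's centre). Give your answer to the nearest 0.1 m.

ΔU = 280.4 m

The local up (radial) axis is (cos φ cos λ, cos φ sin λ, sin φ), giving ΔU = 232.252 − 49.395 + 97.504 = 280.36 m.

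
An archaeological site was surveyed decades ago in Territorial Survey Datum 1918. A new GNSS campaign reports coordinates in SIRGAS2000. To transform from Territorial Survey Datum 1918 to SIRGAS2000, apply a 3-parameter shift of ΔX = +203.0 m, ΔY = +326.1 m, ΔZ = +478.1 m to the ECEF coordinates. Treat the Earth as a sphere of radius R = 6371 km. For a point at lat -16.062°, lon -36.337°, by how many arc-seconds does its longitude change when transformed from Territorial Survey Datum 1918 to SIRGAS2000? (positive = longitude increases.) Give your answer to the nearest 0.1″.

sin φ = -0.276677, cos φ = 0.960963, sin λ = -0.592534, cos λ = 0.805546.
East component: ΔE = −sin λ·ΔX + cos λ·ΔY = −(-0.592534)(203.0) + (0.805546)(326.1) = 382.97 m.
1° of latitude spans πR/180 = 111195 m; at latitude φ, 1° of longitude spans that × cos φ = 106854.2 m, so Δλ = 382.97 / 106854.2 × 3600 = 12.903″.

Δλ = 12.9″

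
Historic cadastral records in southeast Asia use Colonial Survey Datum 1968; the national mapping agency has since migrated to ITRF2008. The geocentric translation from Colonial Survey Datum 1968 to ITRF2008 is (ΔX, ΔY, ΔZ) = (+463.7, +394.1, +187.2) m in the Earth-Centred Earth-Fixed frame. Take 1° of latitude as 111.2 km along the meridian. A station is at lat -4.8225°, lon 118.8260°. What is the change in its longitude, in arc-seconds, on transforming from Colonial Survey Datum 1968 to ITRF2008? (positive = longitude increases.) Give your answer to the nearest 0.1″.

sin φ = -0.084069, cos φ = 0.996460, sin λ = 0.876088, cos λ = -0.482151.
East component: ΔE = −sin λ·ΔX + cos λ·ΔY = −(0.876088)(463.7) + (-0.482151)(394.1) = -596.26 m.
1° of latitude spans 111200 m; at latitude φ, 1° of longitude spans that × cos φ = 110806.3 m, so Δλ = -596.26 / 110806.3 × 3600 = -19.372″.

Δλ = -19.4″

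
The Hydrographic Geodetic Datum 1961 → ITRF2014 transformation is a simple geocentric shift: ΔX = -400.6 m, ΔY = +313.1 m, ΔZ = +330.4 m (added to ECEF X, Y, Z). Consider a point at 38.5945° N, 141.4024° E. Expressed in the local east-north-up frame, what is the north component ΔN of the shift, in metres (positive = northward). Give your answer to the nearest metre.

ΔN = -59 m

At φ = 38.5945°, λ = 141.4024°: sin φ = 0.623805, cos φ = 0.781580, sin λ = 0.623847, cos λ = -0.781547.
ΔN = −sin φ cos λ·ΔX − sin φ sin λ·ΔY + cos φ·ΔZ = −(0.623805)(-0.781547)(-400.6) − (0.623805)(0.623847)(313.1) + (0.781580)(330.4) = -58.92 m.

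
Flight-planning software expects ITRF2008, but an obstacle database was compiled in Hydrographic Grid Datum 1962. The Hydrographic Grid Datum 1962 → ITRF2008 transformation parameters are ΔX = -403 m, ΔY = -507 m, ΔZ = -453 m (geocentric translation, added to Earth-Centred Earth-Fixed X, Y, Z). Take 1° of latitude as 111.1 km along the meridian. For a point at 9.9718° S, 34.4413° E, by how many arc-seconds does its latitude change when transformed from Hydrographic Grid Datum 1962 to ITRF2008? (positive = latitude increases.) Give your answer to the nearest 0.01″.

Δφ = -17.93″

sin φ = -0.173163, cos φ = 0.984893, sin λ = 0.565562, cos λ = 0.824706.
North component: ΔN = −sin φ cos λ·ΔX − sin φ sin λ·ΔY + cos φ·ΔZ = −(-0.173163)(0.824706)(-403) − (-0.173163)(0.565562)(-507) + (0.984893)(-453) = -553.36 m.
1° of latitude spans 111100 m, so Δφ = -553.36 / 111100 × 3600 = -17.931″.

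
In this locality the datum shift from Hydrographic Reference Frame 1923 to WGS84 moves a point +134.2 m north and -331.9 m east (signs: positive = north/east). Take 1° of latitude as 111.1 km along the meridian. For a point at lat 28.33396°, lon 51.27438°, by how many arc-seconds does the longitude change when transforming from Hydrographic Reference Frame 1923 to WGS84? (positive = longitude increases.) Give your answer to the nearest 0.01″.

Δλ = -12.22″

At latitude 28.33396°, cos φ = 0.880196.
1° of longitude at this latitude = 111.1 × cos φ = 97.79 km, so Δλ = -331.9 / 97789.8 = -0.0033940° = -12.218″.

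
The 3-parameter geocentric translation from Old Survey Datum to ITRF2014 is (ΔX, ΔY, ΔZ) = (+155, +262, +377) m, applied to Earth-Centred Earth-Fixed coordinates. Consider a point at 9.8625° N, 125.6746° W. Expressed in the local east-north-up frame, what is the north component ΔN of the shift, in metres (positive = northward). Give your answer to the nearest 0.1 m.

At φ = 9.8625°, λ = -125.6746°: sin φ = 0.171284, cos φ = 0.985222, sin λ = -0.812342, cos λ = -0.583181.
ΔN = −sin φ cos λ·ΔX − sin φ sin λ·ΔY + cos φ·ΔZ = −(0.171284)(-0.583181)(155) − (0.171284)(-0.812342)(262) + (0.985222)(377) = 423.37 m.

ΔN = 423.4 m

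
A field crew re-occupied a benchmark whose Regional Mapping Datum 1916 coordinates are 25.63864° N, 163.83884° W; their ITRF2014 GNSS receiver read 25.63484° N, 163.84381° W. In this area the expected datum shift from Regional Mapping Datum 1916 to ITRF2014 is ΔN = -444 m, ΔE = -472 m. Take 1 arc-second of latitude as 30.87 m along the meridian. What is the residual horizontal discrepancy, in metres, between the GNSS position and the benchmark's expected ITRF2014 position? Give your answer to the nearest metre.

Observed coordinate differences: Δφ = -0.00380°, Δλ = -0.00497°.
Converting to metres (1° lat = 111132 m, cos φ = 0.901541): observed ΔN = -422.3 m, observed ΔE = -497.9 m.
Subtracting the expected shift leaves a residual of -422.3 − (-444) = 21.7 m north and -497.9 − (-472) = -25.9 m east.
Residual distance = √(21.7² + (-25.9)²) = 33.8 m.

34 m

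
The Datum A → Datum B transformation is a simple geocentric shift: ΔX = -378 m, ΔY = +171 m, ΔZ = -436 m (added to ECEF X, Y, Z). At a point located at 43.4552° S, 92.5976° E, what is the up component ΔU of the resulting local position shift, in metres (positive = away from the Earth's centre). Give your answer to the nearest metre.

ΔU = 436 m

The local up (radial) axis is (cos φ cos λ, cos φ sin λ, sin φ), giving ΔU = 12.436 + 124.003 + 299.875 = 436.31 m.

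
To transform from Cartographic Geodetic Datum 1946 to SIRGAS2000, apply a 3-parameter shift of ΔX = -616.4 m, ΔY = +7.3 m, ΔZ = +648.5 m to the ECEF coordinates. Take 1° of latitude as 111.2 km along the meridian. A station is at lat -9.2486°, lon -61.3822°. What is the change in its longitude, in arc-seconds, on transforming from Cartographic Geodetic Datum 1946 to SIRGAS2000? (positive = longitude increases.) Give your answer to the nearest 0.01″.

Δλ = -17.63″

sin φ = -0.160718, cos φ = 0.987000, sin λ = -0.877834, cos λ = 0.478965.
East component: ΔE = −sin λ·ΔX + cos λ·ΔY = −(-0.877834)(-616.4) + (0.478965)(7.3) = -537.60 m.
1° of latitude spans 111200 m; at latitude φ, 1° of longitude spans that × cos φ = 109754.4 m, so Δλ = -537.60 / 109754.4 × 3600 = -17.634″.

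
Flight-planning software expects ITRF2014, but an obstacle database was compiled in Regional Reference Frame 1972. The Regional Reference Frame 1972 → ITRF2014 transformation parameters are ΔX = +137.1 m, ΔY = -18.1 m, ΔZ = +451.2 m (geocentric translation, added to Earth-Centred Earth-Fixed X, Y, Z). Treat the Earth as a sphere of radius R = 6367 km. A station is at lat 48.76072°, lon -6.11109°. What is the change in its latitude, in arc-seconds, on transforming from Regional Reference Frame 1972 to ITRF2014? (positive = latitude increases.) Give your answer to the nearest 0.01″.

sin φ = 0.751963, cos φ = 0.659205, sin λ = -0.106457, cos λ = 0.994317.
North component: ΔN = −sin φ cos λ·ΔX − sin φ sin λ·ΔY + cos φ·ΔZ = −(0.751963)(0.994317)(137.1) − (0.751963)(-0.106457)(-18.1) + (0.659205)(451.2) = 193.48 m.
1° of latitude spans πR/180 = 111125 m, so Δφ = 193.48 / 111125 × 3600 = 6.268″.

Δφ = 6.27″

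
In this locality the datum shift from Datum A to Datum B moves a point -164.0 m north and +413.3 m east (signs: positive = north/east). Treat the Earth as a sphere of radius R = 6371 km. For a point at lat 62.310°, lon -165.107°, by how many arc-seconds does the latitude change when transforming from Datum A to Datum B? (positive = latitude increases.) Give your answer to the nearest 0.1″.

On a sphere of radius R, 1 rad of latitude = R, so Δφ = ΔN / R = -164.0 / 6371000 = -2.5742e-05 rad = -5.310″.

Δφ = -5.3″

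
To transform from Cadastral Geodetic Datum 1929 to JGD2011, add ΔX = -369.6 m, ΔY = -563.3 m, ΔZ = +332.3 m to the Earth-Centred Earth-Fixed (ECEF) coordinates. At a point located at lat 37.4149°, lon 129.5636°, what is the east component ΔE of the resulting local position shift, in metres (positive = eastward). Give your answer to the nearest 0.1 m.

ΔE = 643.7 m

At φ = 37.4149°, λ = 129.5636°: sin φ = 0.607582, cos φ = 0.794257, sin λ = 0.770918, cos λ = -0.636934.
ΔE = −sin λ·ΔX + cos λ·ΔY = −(0.770918)·(-369.6) + (-0.636934)·(-563.3) = 643.72 m.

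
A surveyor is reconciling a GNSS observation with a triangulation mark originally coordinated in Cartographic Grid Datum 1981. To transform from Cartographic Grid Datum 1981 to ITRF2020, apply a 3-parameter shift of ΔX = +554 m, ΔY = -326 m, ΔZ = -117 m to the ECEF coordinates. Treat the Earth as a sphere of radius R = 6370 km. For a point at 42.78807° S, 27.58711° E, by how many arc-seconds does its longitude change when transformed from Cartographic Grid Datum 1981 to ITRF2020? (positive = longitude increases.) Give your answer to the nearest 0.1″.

sin φ = -0.679289, cos φ = 0.733871, sin λ = 0.463097, cos λ = 0.886308.
East component: ΔE = −sin λ·ΔX + cos λ·ΔY = −(0.463097)(554) + (0.886308)(-326) = -545.49 m.
1° of latitude spans πR/180 = 111177 m; at latitude φ, 1° of longitude spans that × cos φ = 81590.0 m, so Δλ = -545.49 / 81590.0 × 3600 = -24.069″.

Δλ = -24.1″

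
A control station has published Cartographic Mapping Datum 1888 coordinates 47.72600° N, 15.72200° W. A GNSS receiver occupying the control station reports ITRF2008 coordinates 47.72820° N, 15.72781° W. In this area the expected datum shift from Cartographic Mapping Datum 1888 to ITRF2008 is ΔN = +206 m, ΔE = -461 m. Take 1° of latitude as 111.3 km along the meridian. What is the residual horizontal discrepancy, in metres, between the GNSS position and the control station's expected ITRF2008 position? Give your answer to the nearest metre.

47 m

Observed coordinate differences: Δφ = +0.00220°, Δλ = -0.00581°.
Converting to metres (1° lat = 111300 m, cos φ = 0.672677): observed ΔN = 244.9 m, observed ΔE = -435.0 m.
Subtracting the expected shift leaves a residual of 244.9 − (206) = 38.9 m north and -435.0 − (-461) = 26.0 m east.
Residual distance = √(38.9² + 26.0²) = 46.8 m.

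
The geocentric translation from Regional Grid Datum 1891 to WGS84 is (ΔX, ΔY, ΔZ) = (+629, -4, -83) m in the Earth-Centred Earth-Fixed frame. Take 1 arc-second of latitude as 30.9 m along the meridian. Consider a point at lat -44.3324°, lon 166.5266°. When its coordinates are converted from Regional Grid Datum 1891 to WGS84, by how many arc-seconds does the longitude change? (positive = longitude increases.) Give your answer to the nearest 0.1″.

Δλ = -6.5″

sin φ = -0.698820, cos φ = 0.715298, sin λ = 0.232994, cos λ = -0.972478.
East component: ΔE = −sin λ·ΔX + cos λ·ΔY = −(0.232994)(629) + (-0.972478)(-4) = -142.66 m.
1° of latitude spans 3600 × 30.90 = 111240 m; at latitude φ, 1° of longitude spans that × cos φ = 79569.7 m, so Δλ = -142.66 / 79569.7 × 3600 = -6.455″.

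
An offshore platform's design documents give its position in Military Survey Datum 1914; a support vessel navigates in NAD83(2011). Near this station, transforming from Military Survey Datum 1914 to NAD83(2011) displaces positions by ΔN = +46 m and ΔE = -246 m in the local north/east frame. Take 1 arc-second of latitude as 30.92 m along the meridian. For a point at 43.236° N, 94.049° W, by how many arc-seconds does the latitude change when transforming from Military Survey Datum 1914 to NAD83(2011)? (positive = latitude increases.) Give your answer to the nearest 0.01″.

1″ of latitude = 30.92 m, so Δφ = 46.0 / 30.92 = 1.488″.

Δφ = 1.49″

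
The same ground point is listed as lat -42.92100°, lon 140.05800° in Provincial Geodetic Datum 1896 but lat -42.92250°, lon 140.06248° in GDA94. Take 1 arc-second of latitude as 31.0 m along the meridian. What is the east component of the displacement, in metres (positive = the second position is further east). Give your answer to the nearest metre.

Δφ = -42.92250° − -42.92100° = -0.00150°; Δλ = 140.06248° − 140.05800° = +0.00448°.
1° of latitude = 3600 × 31.00 = 111600 m.
ΔN = Δφ × 111600 = -167.4 m; ΔE = Δλ × 111600 × cos(-42.92100°) = +0.00448 × 111600 × 0.732293 = 366.1 m.

ΔE = 366 m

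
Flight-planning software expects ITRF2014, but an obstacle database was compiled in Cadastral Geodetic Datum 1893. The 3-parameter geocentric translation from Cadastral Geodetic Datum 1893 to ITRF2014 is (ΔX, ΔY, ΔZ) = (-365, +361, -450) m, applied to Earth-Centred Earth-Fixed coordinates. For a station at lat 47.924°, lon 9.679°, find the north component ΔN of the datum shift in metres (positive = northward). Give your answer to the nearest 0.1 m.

ΔN = -79.5 m

The local north axis is (−sin φ cos λ, −sin φ sin λ, cos φ), giving ΔN = 267.067 − 45.051 − 301.552 = -79.54 m.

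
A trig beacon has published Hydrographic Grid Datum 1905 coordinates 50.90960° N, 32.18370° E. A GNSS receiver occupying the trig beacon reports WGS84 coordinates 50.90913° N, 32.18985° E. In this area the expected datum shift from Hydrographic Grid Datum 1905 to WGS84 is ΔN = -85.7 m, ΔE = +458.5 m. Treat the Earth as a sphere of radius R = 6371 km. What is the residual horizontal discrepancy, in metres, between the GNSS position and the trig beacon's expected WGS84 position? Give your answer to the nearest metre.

43 m

Observed coordinate differences: Δφ = -0.00047°, Δλ = +0.00615°.
Converting to metres (1° lat = 111195 m, cos φ = 0.630546): observed ΔN = -52.3 m, observed ΔE = 431.2 m.
Subtracting the expected shift leaves a residual of -52.3 − (-85.7) = 33.4 m north and 431.2 − (458.5) = -27.3 m east.
Residual distance = √(33.4² + (-27.3)²) = 43.2 m.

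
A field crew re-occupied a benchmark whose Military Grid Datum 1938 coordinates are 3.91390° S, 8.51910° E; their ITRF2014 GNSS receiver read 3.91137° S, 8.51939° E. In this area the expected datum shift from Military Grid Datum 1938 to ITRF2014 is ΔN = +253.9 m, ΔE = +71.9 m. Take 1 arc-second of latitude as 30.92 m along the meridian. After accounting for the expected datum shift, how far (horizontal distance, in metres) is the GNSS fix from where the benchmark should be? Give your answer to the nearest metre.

48 m

Observed coordinate differences: Δφ = +0.00253°, Δλ = +0.00029°.
Converting to metres (1° lat = 111312 m, cos φ = 0.997668): observed ΔN = 281.6 m, observed ΔE = 32.2 m.
Subtracting the expected shift leaves a residual of 281.6 − (253.9) = 27.7 m north and 32.2 − (71.9) = -39.7 m east.
Residual distance = √(27.7² + (-39.7)²) = 48.4 m.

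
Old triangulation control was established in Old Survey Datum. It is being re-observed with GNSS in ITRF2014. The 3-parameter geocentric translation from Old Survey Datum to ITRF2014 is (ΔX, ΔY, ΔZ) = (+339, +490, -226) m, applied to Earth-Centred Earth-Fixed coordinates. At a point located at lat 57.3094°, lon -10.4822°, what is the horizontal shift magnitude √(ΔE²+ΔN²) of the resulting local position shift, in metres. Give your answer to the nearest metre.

635 m

The local east axis at (φ, λ) is (−sin λ, cos λ, 0), so ΔE = −sin(-10.4822°)·339 + cos(-10.4822°)·490 = 543.50 m.
The local north axis is (−sin φ cos λ, −sin φ sin λ, cos φ), giving ΔN = -280.541 + 75.025 − 122.063 = -327.58 m.
Horizontal magnitude = √(ΔE² + ΔN²) = √(543.50² + (-327.58)²) = 634.58 m.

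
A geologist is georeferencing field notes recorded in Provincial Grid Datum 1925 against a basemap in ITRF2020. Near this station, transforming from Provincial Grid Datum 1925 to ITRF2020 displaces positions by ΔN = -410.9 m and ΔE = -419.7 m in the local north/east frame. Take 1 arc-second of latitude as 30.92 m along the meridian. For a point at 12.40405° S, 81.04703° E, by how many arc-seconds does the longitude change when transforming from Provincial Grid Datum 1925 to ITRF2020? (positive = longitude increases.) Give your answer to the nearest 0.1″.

Δλ = -13.9″

At latitude -12.40405°, cos φ = 0.976657.
1″ of longitude at this latitude = 30.92 × cos φ = 30.1982 m, so Δλ = -419.7 / 30.1982 = -13.898″.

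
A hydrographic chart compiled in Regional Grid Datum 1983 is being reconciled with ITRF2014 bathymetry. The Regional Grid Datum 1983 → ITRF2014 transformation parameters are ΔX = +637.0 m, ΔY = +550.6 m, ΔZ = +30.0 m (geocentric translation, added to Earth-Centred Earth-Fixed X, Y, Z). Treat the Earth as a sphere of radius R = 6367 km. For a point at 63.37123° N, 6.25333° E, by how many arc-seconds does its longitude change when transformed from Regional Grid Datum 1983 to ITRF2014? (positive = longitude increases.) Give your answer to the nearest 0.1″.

Δλ = 34.5″

sin φ = 0.893929, cos φ = 0.448208, sin λ = 0.108925, cos λ = 0.994050.
East component: ΔE = −sin λ·ΔX + cos λ·ΔY = −(0.108925)(637.0) + (0.994050)(550.6) = 477.94 m.
1° of latitude spans πR/180 = 111125 m; at latitude φ, 1° of longitude spans that × cos φ = 49807.2 m, so Δλ = 477.94 / 49807.2 × 3600 = 34.545″.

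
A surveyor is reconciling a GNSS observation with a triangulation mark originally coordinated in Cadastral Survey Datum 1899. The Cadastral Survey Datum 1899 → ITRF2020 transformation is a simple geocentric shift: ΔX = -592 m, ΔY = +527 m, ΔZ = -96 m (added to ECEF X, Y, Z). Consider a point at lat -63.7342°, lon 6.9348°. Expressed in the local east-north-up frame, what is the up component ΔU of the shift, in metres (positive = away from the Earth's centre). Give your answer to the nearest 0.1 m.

ΔU = -145.8 m

The local up (radial) axis is (cos φ cos λ, cos φ sin λ, sin φ), giving ΔU = -260.065 + 28.159 + 86.088 = -145.82 m.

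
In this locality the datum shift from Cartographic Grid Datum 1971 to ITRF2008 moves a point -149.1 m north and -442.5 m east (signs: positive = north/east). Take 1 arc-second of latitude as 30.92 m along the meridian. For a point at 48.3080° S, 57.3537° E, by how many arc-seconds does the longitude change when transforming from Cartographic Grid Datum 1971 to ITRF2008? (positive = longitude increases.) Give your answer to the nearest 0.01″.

Δλ = -21.52″

At latitude -48.3080°, cos φ = 0.665126.
1″ of longitude at this latitude = 30.92 × cos φ = 20.5657 m, so Δλ = -442.5 / 20.5657 = -21.516″.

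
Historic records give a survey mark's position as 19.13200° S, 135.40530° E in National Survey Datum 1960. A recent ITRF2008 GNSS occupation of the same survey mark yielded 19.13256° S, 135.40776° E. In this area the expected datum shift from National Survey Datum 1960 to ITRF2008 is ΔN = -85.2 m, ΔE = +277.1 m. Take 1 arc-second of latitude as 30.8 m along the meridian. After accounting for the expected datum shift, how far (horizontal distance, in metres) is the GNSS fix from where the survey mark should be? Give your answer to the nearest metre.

30 m

Observed coordinate differences: Δφ = -0.00056°, Δλ = +0.00246°.
Converting to metres (1° lat = 110880 m, cos φ = 0.944766): observed ΔN = -62.1 m, observed ΔE = 257.7 m.
Subtracting the expected shift leaves a residual of -62.1 − (-85.2) = 23.1 m north and 257.7 − (277.1) = -19.4 m east.
Residual distance = √(23.1² + (-19.4)²) = 30.2 m.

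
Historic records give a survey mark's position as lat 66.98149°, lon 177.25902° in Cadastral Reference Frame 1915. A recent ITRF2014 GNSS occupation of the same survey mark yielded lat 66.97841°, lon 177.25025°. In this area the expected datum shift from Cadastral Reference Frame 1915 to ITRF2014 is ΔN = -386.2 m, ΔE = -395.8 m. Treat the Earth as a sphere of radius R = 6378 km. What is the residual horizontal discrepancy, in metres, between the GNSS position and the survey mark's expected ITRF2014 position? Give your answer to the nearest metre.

46 m

Observed coordinate differences: Δφ = -0.00308°, Δλ = -0.00877°.
Converting to metres (1° lat = 111317 m, cos φ = 0.391028): observed ΔN = -342.9 m, observed ΔE = -381.7 m.
Subtracting the expected shift leaves a residual of -342.9 − (-386.2) = 43.3 m north and -381.7 − (-395.8) = 14.1 m east.
Residual distance = √(43.3² + 14.1²) = 45.6 m.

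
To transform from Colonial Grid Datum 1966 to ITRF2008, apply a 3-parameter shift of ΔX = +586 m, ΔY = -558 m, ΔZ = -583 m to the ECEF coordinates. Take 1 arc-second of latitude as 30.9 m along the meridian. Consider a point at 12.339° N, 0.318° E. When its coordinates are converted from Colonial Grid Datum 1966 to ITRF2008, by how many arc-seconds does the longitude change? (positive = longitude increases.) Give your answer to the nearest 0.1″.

Δλ = -18.6″

sin φ = 0.213695, cos φ = 0.976900, sin λ = 0.005550, cos λ = 0.999985.
East component: ΔE = −sin λ·ΔX + cos λ·ΔY = −(0.005550)(586) + (0.999985)(-558) = -561.24 m.
1° of latitude spans 3600 × 30.90 = 111240 m; at latitude φ, 1° of longitude spans that × cos φ = 108670.4 m, so Δλ = -561.24 / 108670.4 × 3600 = -18.593″.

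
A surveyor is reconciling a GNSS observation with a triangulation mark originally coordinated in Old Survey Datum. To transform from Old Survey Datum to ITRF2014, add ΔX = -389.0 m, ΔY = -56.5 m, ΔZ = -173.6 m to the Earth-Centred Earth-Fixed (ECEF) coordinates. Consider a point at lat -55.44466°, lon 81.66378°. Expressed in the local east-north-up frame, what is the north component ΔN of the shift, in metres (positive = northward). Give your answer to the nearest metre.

At φ = -55.44466°, λ = 81.66378°: sin φ = -0.823579, cos φ = 0.567202, sin λ = 0.989434, cos λ = 0.144982.
ΔN = −sin φ cos λ·ΔX − sin φ sin λ·ΔY + cos φ·ΔZ = −(-0.823579)(0.144982)(-389.0) − (-0.823579)(0.989434)(-56.5) + (0.567202)(-173.6) = -190.95 m.

ΔN = -191 m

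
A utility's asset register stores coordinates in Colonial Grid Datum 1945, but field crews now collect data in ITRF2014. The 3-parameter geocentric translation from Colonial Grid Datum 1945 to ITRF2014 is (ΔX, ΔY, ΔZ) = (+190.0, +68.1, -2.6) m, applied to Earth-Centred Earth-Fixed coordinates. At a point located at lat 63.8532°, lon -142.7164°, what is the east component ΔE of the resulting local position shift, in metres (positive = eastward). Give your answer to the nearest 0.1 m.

The local east axis at (φ, λ) is (−sin λ, cos λ, 0), so ΔE = −sin(-142.7164°)·190.0 + cos(-142.7164°)·68.1 = 60.91 m.

ΔE = 60.9 m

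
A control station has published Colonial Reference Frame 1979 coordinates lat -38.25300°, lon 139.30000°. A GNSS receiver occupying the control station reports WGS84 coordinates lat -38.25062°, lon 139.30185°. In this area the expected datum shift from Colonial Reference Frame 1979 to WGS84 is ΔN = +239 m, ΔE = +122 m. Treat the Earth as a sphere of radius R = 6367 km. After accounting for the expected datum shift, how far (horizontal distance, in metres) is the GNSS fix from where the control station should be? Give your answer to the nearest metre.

47 m

Observed coordinate differences: Δφ = +0.00238°, Δλ = +0.00185°.
Converting to metres (1° lat = 111125 m, cos φ = 0.785285): observed ΔN = 264.5 m, observed ΔE = 161.4 m.
Subtracting the expected shift leaves a residual of 264.5 − (239) = 25.5 m north and 161.4 − (122) = 39.4 m east.
Residual distance = √(25.5² + 39.4²) = 47.0 m.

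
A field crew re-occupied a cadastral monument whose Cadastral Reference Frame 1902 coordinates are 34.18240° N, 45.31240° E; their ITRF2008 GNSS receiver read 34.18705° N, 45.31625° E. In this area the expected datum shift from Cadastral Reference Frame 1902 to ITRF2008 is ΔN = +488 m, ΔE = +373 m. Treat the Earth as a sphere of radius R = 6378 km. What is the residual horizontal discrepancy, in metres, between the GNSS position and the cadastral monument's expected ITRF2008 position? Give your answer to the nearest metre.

35 m

Observed coordinate differences: Δφ = +0.00465°, Δλ = +0.00385°.
Converting to metres (1° lat = 111317 m, cos φ = 0.827253): observed ΔN = 517.6 m, observed ΔE = 354.5 m.
Subtracting the expected shift leaves a residual of 517.6 − (488) = 29.6 m north and 354.5 − (373) = -18.5 m east.
Residual distance = √(29.6² + (-18.5)²) = 34.9 m.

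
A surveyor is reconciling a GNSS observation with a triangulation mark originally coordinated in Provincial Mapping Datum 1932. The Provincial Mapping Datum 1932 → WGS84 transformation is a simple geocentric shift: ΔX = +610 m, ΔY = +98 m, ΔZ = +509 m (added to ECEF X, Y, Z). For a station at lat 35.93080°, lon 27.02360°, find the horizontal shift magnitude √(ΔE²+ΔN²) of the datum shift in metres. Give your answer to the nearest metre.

201 m

At φ = 35.93080°, λ = 27.02360°: sin φ = 0.586808, cos φ = 0.809726, sin λ = 0.454357, cos λ = 0.890819.
ΔE = −sin λ·ΔX + cos λ·ΔY = −(0.454357)·(610) + (0.890819)·(98) = -189.86 m.
ΔN = −sin φ cos λ·ΔX − sin φ sin λ·ΔY + cos φ·ΔZ = −(0.586808)(0.890819)(610) − (0.586808)(0.454357)(98) + (0.809726)(509) = 67.15 m.
Horizontal magnitude = √(ΔE² + ΔN²) = √((-189.86)² + 67.15²) = 201.38 m.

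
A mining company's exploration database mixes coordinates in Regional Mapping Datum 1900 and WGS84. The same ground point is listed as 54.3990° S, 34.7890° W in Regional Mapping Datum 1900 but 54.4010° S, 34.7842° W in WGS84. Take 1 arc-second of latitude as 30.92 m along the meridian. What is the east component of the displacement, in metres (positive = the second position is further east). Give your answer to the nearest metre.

Δφ = -54.4010° − -54.3990° = -0.0020°; Δλ = -34.7842° − -34.7890° = +0.0048°.
1° of latitude = 3600 × 30.92 = 111312 m.
ΔN = Δφ × 111312 = -222.6 m; ΔE = Δλ × 111312 × cos(-54.3990°) = +0.0048 × 111312 × 0.582137 = 311.0 m.

ΔE = 311 m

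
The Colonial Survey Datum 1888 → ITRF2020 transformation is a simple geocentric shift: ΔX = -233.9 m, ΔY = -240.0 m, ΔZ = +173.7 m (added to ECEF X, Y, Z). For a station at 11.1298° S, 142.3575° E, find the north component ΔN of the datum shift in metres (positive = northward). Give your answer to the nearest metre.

At φ = -11.1298°, λ = 142.3575°: sin φ = -0.193032, cos φ = 0.981192, sin λ = 0.610733, cos λ = -0.791837.
ΔN = −sin φ cos λ·ΔX − sin φ sin λ·ΔY + cos φ·ΔZ = −(-0.193032)(-0.791837)(-233.9) − (-0.193032)(0.610733)(-240.0) + (0.981192)(173.7) = 177.89 m.

ΔN = 178 m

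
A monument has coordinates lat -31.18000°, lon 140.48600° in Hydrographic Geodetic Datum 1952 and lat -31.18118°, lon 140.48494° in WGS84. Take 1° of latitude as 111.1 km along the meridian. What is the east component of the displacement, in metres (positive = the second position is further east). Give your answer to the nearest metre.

Δφ = -31.18118° − -31.18000° = -0.00118°; Δλ = 140.48494° − 140.48600° = -0.00106°.
ΔN = Δφ × 111100 = -131.1 m; ΔE = Δλ × 111100 × cos(-31.18000°) = -0.00106 × 111100 × 0.855545 = -100.8 m.

ΔE = -101 m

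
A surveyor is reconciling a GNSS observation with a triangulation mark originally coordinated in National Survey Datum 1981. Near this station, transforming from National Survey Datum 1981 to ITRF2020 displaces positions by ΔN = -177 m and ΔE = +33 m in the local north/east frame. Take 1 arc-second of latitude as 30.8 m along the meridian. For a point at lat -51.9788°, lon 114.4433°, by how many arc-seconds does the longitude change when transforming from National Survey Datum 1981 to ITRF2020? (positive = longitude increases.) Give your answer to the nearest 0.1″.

Δλ = 1.7″

At latitude -51.9788°, cos φ = 0.615953.
1″ of longitude at this latitude = 30.80 × cos φ = 18.9714 m, so Δλ = 33.0 / 18.9714 = 1.739″.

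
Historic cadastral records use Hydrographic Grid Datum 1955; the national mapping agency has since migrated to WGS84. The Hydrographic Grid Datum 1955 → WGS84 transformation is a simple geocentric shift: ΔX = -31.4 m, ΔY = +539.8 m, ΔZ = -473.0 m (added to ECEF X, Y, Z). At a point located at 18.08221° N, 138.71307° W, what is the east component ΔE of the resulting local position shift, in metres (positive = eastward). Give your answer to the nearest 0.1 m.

At φ = 18.08221°, λ = -138.71307°: sin φ = 0.310381, cos φ = 0.950612, sin λ = -0.659830, cos λ = -0.751415.
ΔE = −sin λ·ΔX + cos λ·ΔY = −(-0.659830)·(-31.4) + (-0.751415)·(539.8) = -426.33 m.

ΔE = -426.3 m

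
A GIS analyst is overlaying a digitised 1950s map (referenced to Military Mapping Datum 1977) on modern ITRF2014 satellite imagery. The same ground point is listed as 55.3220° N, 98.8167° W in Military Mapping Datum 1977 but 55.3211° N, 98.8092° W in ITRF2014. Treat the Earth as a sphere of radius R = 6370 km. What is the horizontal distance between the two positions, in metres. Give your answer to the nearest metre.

Δφ = 55.3211° − 55.3220° = -0.0009°; Δλ = -98.8092° − -98.8167° = +0.0075°.
1° along a meridian = πR/180 = 111177 m.
ΔN = Δφ × 111177 = -100.1 m; ΔE = Δλ × 111177 × cos(55.3220°) = +0.0075 × 111177 × 0.568964 = 474.4 m.
Distance = √(ΔE² + ΔN²) = √(474.4² + (-100.1)²) = 484.9 m.

485 m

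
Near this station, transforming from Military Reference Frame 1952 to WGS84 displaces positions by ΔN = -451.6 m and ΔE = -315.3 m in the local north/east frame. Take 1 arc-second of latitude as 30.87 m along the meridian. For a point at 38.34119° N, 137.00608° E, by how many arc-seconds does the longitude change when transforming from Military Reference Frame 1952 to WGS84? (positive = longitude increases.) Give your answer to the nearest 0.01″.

Δλ = -13.02″

At latitude 38.34119°, cos φ = 0.784331.
1″ of longitude at this latitude = 30.87 × cos φ = 24.2123 m, so Δλ = -315.3 / 24.2123 = -13.022″.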